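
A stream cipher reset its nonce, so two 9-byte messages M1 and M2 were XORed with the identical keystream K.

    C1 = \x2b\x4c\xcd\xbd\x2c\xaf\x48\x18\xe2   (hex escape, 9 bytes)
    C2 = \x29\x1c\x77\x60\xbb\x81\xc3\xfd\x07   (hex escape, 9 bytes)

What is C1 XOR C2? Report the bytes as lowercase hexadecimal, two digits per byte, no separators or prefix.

C1 ⊕ C2 = (M1 ⊕ K) ⊕ (M2 ⊕ K) = M1 ⊕ M2 — the shared key cancels under XOR.
00101011 xor 00101001 = 00000010
01001100 xor 00011100 = 01010000
11001101 xor 01110111 = 10111010
10111101 xor 01100000 = 11011101
00101100 xor 10111011 = 10010111
10101111 xor 10000001 = 00101110
01001000 xor 11000011 = 10001011
00011000 xor 11111101 = 11100101
11100010 xor 00000111 = 11100101

0250badd972e8be5e5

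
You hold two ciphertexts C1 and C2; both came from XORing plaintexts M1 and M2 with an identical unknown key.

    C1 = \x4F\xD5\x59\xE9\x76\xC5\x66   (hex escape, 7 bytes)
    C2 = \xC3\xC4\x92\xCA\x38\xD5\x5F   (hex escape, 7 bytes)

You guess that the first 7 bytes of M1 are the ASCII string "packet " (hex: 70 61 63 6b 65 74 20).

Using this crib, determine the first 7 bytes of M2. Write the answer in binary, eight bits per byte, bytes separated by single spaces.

11111100 01110000 10101000 01001000 00101011 01100100 00011001

First, C1 ⊕ C2 = (M1 ⊕ K) ⊕ (M2 ⊕ K) = M1 ⊕ M2, so the key drops out. Then M2 = (M1 ⊕ M2) ⊕ M1 over the first 7 bytes.
byte 0: (4f xor c3) xor 70 = 8c xor 70 = fc
byte 1: (d5 xor c4) xor 61 = 11 xor 61 = 70
byte 2: (59 xor 92) xor 63 = cb xor 63 = a8
byte 3: (e9 xor ca) xor 6b = 23 xor 6b = 48
byte 4: (76 xor 38) xor 65 = 4e xor 65 = 2b
byte 5: (c5 xor d5) xor 74 = 10 xor 74 = 64
byte 6: (66 xor 5f) xor 20 = 39 xor 20 = 19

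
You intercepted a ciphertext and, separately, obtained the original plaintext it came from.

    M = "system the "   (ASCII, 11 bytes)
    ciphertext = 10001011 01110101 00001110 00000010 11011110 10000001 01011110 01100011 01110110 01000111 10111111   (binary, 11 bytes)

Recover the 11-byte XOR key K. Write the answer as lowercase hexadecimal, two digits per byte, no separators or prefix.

f80c7d76bbec7e171e229f

Since ciphertext = M ⊕ K, XORing both sides with M gives K = M ⊕ ciphertext.
73 XOR 8b = f8
79 XOR 75 = 0c
73 XOR 0e = 7d
74 XOR 02 = 76
65 XOR de = bb
6d XOR 81 = ec
20 XOR 5e = 7e
74 XOR 63 = 17
68 XOR 76 = 1e
65 XOR 47 = 22
20 XOR bf = 9f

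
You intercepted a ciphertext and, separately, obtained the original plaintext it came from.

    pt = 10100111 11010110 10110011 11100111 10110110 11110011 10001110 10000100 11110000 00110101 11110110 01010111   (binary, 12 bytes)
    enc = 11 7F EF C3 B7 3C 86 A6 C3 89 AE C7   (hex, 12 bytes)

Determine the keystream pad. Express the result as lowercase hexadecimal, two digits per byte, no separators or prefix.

b6a95c2401cf082233bc5890

Since enc = pt ⊕ pad, XORing both sides with pt gives pad = pt ⊕ enc.
167 xor  17 = 182
214 xor 127 = 169
179 xor 239 =  92
231 xor 195 =  36
182 xor 183 =   1
243 xor  60 = 207
142 xor 134 =   8
132 xor 166 =  34
240 xor 195 =  51
 53 xor 137 = 188
246 xor 174 =  88
 87 xor 199 = 144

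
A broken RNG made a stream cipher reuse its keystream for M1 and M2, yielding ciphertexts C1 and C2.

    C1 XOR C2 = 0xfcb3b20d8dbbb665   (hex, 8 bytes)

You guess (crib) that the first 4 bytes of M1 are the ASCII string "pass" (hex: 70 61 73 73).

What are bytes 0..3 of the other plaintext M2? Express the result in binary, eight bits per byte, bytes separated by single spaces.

Since C1 ⊕ C2 = M1 ⊕ M2, XORing with the guessed M1 bytes yields the corresponding M2 bytes: M2 = (C1 ⊕ C2) ⊕ M1.
fc XOR 70 = 8c
b3 XOR 61 = d2
b2 XOR 73 = c1
0d XOR 73 = 7e

10001100 11010010 11000001 01111110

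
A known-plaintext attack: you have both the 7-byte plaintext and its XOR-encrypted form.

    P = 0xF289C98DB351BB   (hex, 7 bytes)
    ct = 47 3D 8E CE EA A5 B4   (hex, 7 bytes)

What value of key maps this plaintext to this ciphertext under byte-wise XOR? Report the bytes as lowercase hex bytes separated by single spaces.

Since ct = P ⊕ key, XORing both sides with P gives key = P ⊕ ct.
byte 0: 11110010 XOR 01000111 = 10110101
byte 1: 10001001 XOR 00111101 = 10110100
byte 2: 11001001 XOR 10001110 = 01000111
byte 3: 10001101 XOR 11001110 = 01000011
byte 4: 10110011 XOR 11101010 = 01011001
byte 5: 01010001 XOR 10100101 = 11110100
byte 6: 10111011 XOR 10110100 = 00001111

b5 b4 47 43 59 f4 0f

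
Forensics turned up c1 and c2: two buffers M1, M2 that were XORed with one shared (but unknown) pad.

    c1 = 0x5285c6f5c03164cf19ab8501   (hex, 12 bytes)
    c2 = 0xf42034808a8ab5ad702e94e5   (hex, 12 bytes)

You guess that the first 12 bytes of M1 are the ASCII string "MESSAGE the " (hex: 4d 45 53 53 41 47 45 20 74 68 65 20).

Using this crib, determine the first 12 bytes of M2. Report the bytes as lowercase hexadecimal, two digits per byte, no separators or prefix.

ebe0a1260bfc94421ded74c4

First, c1 ⊕ c2 = (M1 ⊕ K) ⊕ (M2 ⊕ K) = M1 ⊕ M2, so the key drops out. Then M2 = (M1 ⊕ M2) ⊕ M1 over the first 12 bytes.
byte 0: (52 ^ f4) ^ 4d = a6 ^ 4d = eb
byte 1: (85 ^ 20) ^ 45 = a5 ^ 45 = e0
byte 2: (c6 ^ 34) ^ 53 = f2 ^ 53 = a1
byte 3: (f5 ^ 80) ^ 53 = 75 ^ 53 = 26
byte 4: (c0 ^ 8a) ^ 41 = 4a ^ 41 = 0b
byte 5: (31 ^ 8a) ^ 47 = bb ^ 47 = fc
byte 6: (64 ^ b5) ^ 45 = d1 ^ 45 = 94
byte 7: (cf ^ ad) ^ 20 = 62 ^ 20 = 42
byte 8: (19 ^ 70) ^ 74 = 69 ^ 74 = 1d
byte 9: (ab ^ 2e) ^ 68 = 85 ^ 68 = ed
byte 10: (85 ^ 94) ^ 65 = 11 ^ 65 = 74
byte 11: (01 ^ e5) ^ 20 = e4 ^ 20 = c4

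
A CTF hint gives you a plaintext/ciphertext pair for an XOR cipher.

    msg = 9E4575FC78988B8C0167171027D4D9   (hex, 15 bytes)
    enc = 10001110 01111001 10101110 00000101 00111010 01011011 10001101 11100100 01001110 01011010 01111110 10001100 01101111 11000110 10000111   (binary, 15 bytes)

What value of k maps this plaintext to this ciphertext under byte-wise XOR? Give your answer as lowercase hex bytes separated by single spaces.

10 3c db f9 42 c3 06 68 4f 3d 69 9c 48 12 5e

Since enc = msg ⊕ k, XORing both sides with msg gives k = msg ⊕ enc.
9e ⊕ 8e = 10
45 ⊕ 79 = 3c
75 ⊕ ae = db
fc ⊕ 05 = f9
78 ⊕ 3a = 42
98 ⊕ 5b = c3
8b ⊕ 8d = 06
8c ⊕ e4 = 68
01 ⊕ 4e = 4f
67 ⊕ 5a = 3d
17 ⊕ 7e = 69
10 ⊕ 8c = 9c
27 ⊕ 6f = 48
d4 ⊕ c6 = 12
d9 ⊕ 87 = 5e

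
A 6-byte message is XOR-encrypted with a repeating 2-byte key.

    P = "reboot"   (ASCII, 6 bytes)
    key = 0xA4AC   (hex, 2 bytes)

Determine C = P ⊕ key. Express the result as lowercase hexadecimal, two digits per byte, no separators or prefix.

The 2-byte key repeats, so the effective keystream is a4 ac a4 ac a4 ac.
byte 0: 01110010 XOR 10100100 = 11010110
byte 1: 01100101 XOR 10101100 = 11001001
byte 2: 01100010 XOR 10100100 = 11000110
byte 3: 01101111 XOR 10101100 = 11000011
byte 4: 01101111 XOR 10100100 = 11001011
byte 5: 01110100 XOR 10101100 = 11011000

d6c9c6c3cbd8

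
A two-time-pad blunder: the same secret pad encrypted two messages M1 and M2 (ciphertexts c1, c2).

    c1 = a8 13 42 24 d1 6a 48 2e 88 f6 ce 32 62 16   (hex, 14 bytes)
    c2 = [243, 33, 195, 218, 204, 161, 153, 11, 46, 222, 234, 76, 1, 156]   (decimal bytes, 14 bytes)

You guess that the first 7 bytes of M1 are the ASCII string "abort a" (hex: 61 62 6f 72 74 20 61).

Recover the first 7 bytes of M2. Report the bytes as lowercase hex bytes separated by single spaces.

First, c1 ⊕ c2 = (M1 ⊕ K) ⊕ (M2 ⊕ K) = M1 ⊕ M2, so the key drops out. Then M2 = (M1 ⊕ M2) ⊕ M1 over the first 7 bytes.
byte 0: (a8 ^ f3) ^ 61 = 5b ^ 61 = 3a
byte 1: (13 ^ 21) ^ 62 = 32 ^ 62 = 50
byte 2: (42 ^ c3) ^ 6f = 81 ^ 6f = ee
byte 3: (24 ^ da) ^ 72 = fe ^ 72 = 8c
byte 4: (d1 ^ cc) ^ 74 = 1d ^ 74 = 69
byte 5: (6a ^ a1) ^ 20 = cb ^ 20 = eb
byte 6: (48 ^ 99) ^ 61 = d1 ^ 61 = b0

3a 50 ee 8c 69 eb b0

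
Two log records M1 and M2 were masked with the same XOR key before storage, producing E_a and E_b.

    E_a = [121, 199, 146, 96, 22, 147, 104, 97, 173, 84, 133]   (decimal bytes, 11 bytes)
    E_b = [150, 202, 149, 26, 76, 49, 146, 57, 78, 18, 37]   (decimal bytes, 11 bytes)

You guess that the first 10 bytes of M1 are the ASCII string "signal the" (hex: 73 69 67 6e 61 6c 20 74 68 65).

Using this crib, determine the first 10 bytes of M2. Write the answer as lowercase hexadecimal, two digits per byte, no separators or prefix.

First, E_a ⊕ E_b = (M1 ⊕ K) ⊕ (M2 ⊕ K) = M1 ⊕ M2, so the key drops out. Then M2 = (M1 ⊕ M2) ⊕ M1 over the first 10 bytes.
byte 0: (79 xor 96) xor 73 = ef xor 73 = 9c
byte 1: (c7 xor ca) xor 69 = 0d xor 69 = 64
byte 2: (92 xor 95) xor 67 = 07 xor 67 = 60
byte 3: (60 xor 1a) xor 6e = 7a xor 6e = 14
byte 4: (16 xor 4c) xor 61 = 5a xor 61 = 3b
byte 5: (93 xor 31) xor 6c = a2 xor 6c = ce
byte 6: (68 xor 92) xor 20 = fa xor 20 = da
byte 7: (61 xor 39) xor 74 = 58 xor 74 = 2c
byte 8: (ad xor 4e) xor 68 = e3 xor 68 = 8b
byte 9: (54 xor 12) xor 65 = 46 xor 65 = 23

9c6460143bceda2c8b23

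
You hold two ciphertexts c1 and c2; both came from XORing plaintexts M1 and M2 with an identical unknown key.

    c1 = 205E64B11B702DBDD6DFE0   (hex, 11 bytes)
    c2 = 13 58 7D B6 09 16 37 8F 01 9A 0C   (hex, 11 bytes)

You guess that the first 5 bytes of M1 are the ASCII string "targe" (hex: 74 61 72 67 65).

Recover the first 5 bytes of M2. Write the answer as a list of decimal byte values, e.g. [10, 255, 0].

First, c1 ⊕ c2 = (M1 ⊕ K) ⊕ (M2 ⊕ K) = M1 ⊕ M2, so the key drops out. Then M2 = (M1 ⊕ M2) ⊕ M1 over the first 5 bytes.
byte 0: (20 xor 13) xor 74 = 33 xor 74 = 47
byte 1: (5e xor 58) xor 61 = 06 xor 61 = 67
byte 2: (64 xor 7d) xor 72 = 19 xor 72 = 6b
byte 3: (b1 xor b6) xor 67 = 07 xor 67 = 60
byte 4: (1b xor 09) xor 65 = 12 xor 65 = 77

[71, 103, 107, 96, 119]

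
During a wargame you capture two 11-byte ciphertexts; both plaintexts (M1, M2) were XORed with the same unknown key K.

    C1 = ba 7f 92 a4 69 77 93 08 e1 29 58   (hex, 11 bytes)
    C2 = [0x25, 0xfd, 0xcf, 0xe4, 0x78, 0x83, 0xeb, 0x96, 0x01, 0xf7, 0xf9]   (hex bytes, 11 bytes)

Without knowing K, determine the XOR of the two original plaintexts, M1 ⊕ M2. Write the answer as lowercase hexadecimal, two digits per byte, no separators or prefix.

C1 ⊕ C2 = (M1 ⊕ K) ⊕ (M2 ⊕ K) = M1 ⊕ M2 — the shared key cancels under XOR.
byte 0: ba ^ 25 = 9f
byte 1: 7f ^ fd = 82
byte 2: 92 ^ cf = 5d
byte 3: a4 ^ e4 = 40
byte 4: 69 ^ 78 = 11
byte 5: 77 ^ 83 = f4
byte 6: 93 ^ eb = 78
byte 7: 08 ^ 96 = 9e
byte 8: e1 ^ 01 = e0
byte 9: 29 ^ f7 = de
byte 10: 58 ^ f9 = a1

9f825d4011f4789ee0dea1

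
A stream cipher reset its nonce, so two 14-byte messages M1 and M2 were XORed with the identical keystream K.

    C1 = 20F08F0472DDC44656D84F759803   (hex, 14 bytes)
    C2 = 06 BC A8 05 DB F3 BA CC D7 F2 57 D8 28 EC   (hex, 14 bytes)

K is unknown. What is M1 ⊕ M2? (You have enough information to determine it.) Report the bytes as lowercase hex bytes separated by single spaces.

26 4c 27 01 a9 2e 7e 8a 81 2a 18 ad b0 ef

C1 ⊕ C2 = (M1 ⊕ K) ⊕ (M2 ⊕ K) = M1 ⊕ M2 — the shared key cancels under XOR.
byte 0: 20 xor 06 = 26
byte 1: f0 xor bc = 4c
byte 2: 8f xor a8 = 27
byte 3: 04 xor 05 = 01
byte 4: 72 xor db = a9
byte 5: dd xor f3 = 2e
byte 6: c4 xor ba = 7e
byte 7: 46 xor cc = 8a
byte 8: 56 xor d7 = 81
byte 9: d8 xor f2 = 2a
byte 10: 4f xor 57 = 18
byte 11: 75 xor d8 = ad
byte 12: 98 xor 28 = b0
byte 13: 03 xor ec = ef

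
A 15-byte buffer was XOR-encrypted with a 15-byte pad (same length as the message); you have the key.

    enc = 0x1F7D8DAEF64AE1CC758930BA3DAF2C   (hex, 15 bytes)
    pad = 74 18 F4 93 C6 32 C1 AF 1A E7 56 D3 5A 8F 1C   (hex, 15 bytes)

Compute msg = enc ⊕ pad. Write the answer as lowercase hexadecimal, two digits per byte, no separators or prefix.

byte 0: 00011111 XOR 01110100 = 01101011
byte 1: 01111101 XOR 00011000 = 01100101
byte 2: 10001101 XOR 11110100 = 01111001
byte 3: 10101110 XOR 10010011 = 00111101
byte 4: 11110110 XOR 11000110 = 00110000
byte 5: 01001010 XOR 00110010 = 01111000
byte 6: 11100001 XOR 11000001 = 00100000
byte 7: 11001100 XOR 10101111 = 01100011
byte 8: 01110101 XOR 00011010 = 01101111
byte 9: 10001001 XOR 11100111 = 01101110
byte 10: 00110000 XOR 01010110 = 01100110
byte 11: 10111010 XOR 11010011 = 01101001
byte 12: 00111101 XOR 01011010 = 01100111
byte 13: 10101111 XOR 10001111 = 00100000
byte 14: 00101100 XOR 00011100 = 00110000

6b65793d307820636f6e6669672030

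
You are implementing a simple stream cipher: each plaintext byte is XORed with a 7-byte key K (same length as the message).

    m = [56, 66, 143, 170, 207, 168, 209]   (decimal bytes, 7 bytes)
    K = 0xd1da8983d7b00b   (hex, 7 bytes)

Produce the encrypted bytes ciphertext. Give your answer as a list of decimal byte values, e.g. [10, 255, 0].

XOR is its own inverse, so applying the key byte-wise gives the result directly.
38 xor d1 = e9
42 xor da = 98
8f xor 89 = 06
aa xor 83 = 29
cf xor d7 = 18
a8 xor b0 = 18
d1 xor 0b = da

[233, 152, 6, 41, 24, 24, 218]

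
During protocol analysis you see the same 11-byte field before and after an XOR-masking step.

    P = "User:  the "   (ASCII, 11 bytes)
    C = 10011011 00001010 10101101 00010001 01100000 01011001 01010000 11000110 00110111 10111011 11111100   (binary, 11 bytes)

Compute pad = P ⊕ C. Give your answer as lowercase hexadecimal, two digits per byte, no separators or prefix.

Since C = P ⊕ pad, XORing both sides with P gives pad = P ⊕ C.
55 ⊕ 9b = ce
73 ⊕ 0a = 79
65 ⊕ ad = c8
72 ⊕ 11 = 63
3a ⊕ 60 = 5a
20 ⊕ 59 = 79
20 ⊕ 50 = 70
74 ⊕ c6 = b2
68 ⊕ 37 = 5f
65 ⊕ bb = de
20 ⊕ fc = dc

ce79c8635a7970b25fdedc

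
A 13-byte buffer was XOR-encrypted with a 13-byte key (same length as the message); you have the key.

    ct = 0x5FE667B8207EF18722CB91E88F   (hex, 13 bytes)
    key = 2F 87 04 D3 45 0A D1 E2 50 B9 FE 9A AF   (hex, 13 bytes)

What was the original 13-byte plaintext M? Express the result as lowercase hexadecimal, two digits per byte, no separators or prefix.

7061636b6574206572726f7220

01011111 XOR 00101111 = 01110000
11100110 XOR 10000111 = 01100001
01100111 XOR 00000100 = 01100011
10111000 XOR 11010011 = 01101011
00100000 XOR 01000101 = 01100101
01111110 XOR 00001010 = 01110100
11110001 XOR 11010001 = 00100000
10000111 XOR 11100010 = 01100101
00100010 XOR 01010000 = 01110010
11001011 XOR 10111001 = 01110010
10010001 XOR 11111110 = 01101111
11101000 XOR 10011010 = 01110010
10001111 XOR 10101111 = 00100000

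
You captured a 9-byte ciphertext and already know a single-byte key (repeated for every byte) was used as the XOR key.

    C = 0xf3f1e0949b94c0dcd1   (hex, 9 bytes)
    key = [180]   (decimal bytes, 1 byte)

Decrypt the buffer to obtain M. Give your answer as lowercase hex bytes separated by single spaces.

47 45 54 20 2f 20 74 68 65

The 1-byte key repeats, so the effective keystream is b4 b4 b4 b4 b4 b4 b4 b4 b4.
byte 0: 243 ^ 180 =  71
byte 1: 241 ^ 180 =  69
byte 2: 224 ^ 180 =  84
byte 3: 148 ^ 180 =  32
byte 4: 155 ^ 180 =  47
byte 5: 148 ^ 180 =  32
byte 6: 192 ^ 180 = 116
byte 7: 220 ^ 180 = 104
byte 8: 209 ^ 180 = 101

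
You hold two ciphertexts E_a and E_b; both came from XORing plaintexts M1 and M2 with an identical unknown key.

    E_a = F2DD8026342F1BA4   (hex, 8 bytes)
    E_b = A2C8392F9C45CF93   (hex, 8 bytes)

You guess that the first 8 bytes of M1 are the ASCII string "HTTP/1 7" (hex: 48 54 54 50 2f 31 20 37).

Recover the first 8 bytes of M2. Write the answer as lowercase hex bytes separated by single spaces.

18 41 ed 59 87 5b f4 00

First, E_a ⊕ E_b = (M1 ⊕ K) ⊕ (M2 ⊕ K) = M1 ⊕ M2, so the key drops out. Then M2 = (M1 ⊕ M2) ⊕ M1 over the first 8 bytes.
byte 0: (f2 ⊕ a2) ⊕ 48 = 50 ⊕ 48 = 18
byte 1: (dd ⊕ c8) ⊕ 54 = 15 ⊕ 54 = 41
byte 2: (80 ⊕ 39) ⊕ 54 = b9 ⊕ 54 = ed
byte 3: (26 ⊕ 2f) ⊕ 50 = 09 ⊕ 50 = 59
byte 4: (34 ⊕ 9c) ⊕ 2f = a8 ⊕ 2f = 87
byte 5: (2f ⊕ 45) ⊕ 31 = 6a ⊕ 31 = 5b
byte 6: (1b ⊕ cf) ⊕ 20 = d4 ⊕ 20 = f4
byte 7: (a4 ⊕ 93) ⊕ 37 = 37 ⊕ 37 = 00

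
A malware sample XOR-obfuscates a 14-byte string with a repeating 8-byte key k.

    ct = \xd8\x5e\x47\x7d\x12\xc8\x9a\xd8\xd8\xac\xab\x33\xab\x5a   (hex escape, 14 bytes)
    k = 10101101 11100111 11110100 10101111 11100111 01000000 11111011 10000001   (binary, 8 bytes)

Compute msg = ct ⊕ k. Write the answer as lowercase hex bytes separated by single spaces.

75 b9 b3 d2 f5 88 61 59 75 4b 5f 9c 4c 1a

The 8-byte key repeats, so the effective keystream is ad e7 f4 af e7 40 fb 81 ad e7 f4 af e7 40.
byte 0: d8 ⊕ ad = 75
byte 1: 5e ⊕ e7 = b9
byte 2: 47 ⊕ f4 = b3
byte 3: 7d ⊕ af = d2
byte 4: 12 ⊕ e7 = f5
byte 5: c8 ⊕ 40 = 88
byte 6: 9a ⊕ fb = 61
byte 7: d8 ⊕ 81 = 59
byte 8: d8 ⊕ ad = 75
byte 9: ac ⊕ e7 = 4b
byte 10: ab ⊕ f4 = 5f
byte 11: 33 ⊕ af = 9c
byte 12: ab ⊕ e7 = 4c
byte 13: 5a ⊕ 40 = 1a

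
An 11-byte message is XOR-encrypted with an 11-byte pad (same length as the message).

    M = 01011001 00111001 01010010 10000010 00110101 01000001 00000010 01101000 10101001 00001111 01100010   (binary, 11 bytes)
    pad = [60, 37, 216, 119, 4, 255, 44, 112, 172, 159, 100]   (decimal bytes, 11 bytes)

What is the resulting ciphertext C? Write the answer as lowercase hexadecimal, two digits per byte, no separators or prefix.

651c8af531be2e18059006

XOR is its own inverse, so applying the key byte-wise gives the result directly.
 89 ^  60 = 101
 57 ^  37 =  28
 82 ^ 216 = 138
130 ^ 119 = 245
 53 ^   4 =  49
 65 ^ 255 = 190
  2 ^  44 =  46
104 ^ 112 =  24
169 ^ 172 =   5
 15 ^ 159 = 144
 98 ^ 100 =   6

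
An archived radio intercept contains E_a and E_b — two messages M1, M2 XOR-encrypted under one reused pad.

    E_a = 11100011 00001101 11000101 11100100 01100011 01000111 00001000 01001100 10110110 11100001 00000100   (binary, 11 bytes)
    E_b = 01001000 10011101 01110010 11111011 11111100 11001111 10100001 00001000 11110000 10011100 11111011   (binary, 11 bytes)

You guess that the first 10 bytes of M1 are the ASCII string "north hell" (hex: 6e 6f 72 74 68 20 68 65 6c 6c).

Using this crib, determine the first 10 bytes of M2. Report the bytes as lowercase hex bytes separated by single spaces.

First, E_a ⊕ E_b = (M1 ⊕ K) ⊕ (M2 ⊕ K) = M1 ⊕ M2, so the key drops out. Then M2 = (M1 ⊕ M2) ⊕ M1 over the first 10 bytes.
byte 0: (e3 xor 48) xor 6e = ab xor 6e = c5
byte 1: (0d xor 9d) xor 6f = 90 xor 6f = ff
byte 2: (c5 xor 72) xor 72 = b7 xor 72 = c5
byte 3: (e4 xor fb) xor 74 = 1f xor 74 = 6b
byte 4: (63 xor fc) xor 68 = 9f xor 68 = f7
byte 5: (47 xor cf) xor 20 = 88 xor 20 = a8
byte 6: (08 xor a1) xor 68 = a9 xor 68 = c1
byte 7: (4c xor 08) xor 65 = 44 xor 65 = 21
byte 8: (b6 xor f0) xor 6c = 46 xor 6c = 2a
byte 9: (e1 xor 9c) xor 6c = 7d xor 6c = 11

c5 ff c5 6b f7 a8 c1 21 2a 11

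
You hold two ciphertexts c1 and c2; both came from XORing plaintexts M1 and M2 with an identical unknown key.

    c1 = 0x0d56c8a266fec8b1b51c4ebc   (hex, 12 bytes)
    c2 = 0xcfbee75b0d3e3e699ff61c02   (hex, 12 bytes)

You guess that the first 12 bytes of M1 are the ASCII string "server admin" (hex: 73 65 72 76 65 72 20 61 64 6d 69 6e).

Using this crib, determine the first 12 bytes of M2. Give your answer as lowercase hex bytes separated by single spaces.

b1 8d 5d 8f 0e b2 d6 b9 4e 87 3b d0

First, c1 ⊕ c2 = (M1 ⊕ K) ⊕ (M2 ⊕ K) = M1 ⊕ M2, so the key drops out. Then M2 = (M1 ⊕ M2) ⊕ M1 over the first 12 bytes.
byte 0: (0d ^ cf) ^ 73 = c2 ^ 73 = b1
byte 1: (56 ^ be) ^ 65 = e8 ^ 65 = 8d
byte 2: (c8 ^ e7) ^ 72 = 2f ^ 72 = 5d
byte 3: (a2 ^ 5b) ^ 76 = f9 ^ 76 = 8f
byte 4: (66 ^ 0d) ^ 65 = 6b ^ 65 = 0e
byte 5: (fe ^ 3e) ^ 72 = c0 ^ 72 = b2
byte 6: (c8 ^ 3e) ^ 20 = f6 ^ 20 = d6
byte 7: (b1 ^ 69) ^ 61 = d8 ^ 61 = b9
byte 8: (b5 ^ 9f) ^ 64 = 2a ^ 64 = 4e
byte 9: (1c ^ f6) ^ 6d = ea ^ 6d = 87
byte 10: (4e ^ 1c) ^ 69 = 52 ^ 69 = 3b
byte 11: (bc ^ 02) ^ 6e = be ^ 6e = d0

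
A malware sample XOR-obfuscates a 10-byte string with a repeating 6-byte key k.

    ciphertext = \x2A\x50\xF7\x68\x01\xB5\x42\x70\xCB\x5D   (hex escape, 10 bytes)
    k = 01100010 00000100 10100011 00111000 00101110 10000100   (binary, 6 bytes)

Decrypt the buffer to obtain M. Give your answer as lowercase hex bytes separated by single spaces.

The 6-byte key repeats, so the effective keystream is 62 04 a3 38 2e 84 62 04 a3 38.
byte 0: 00101010 XOR 01100010 = 01001000
byte 1: 01010000 XOR 00000100 = 01010100
byte 2: 11110111 XOR 10100011 = 01010100
byte 3: 01101000 XOR 00111000 = 01010000
byte 4: 00000001 XOR 00101110 = 00101111
byte 5: 10110101 XOR 10000100 = 00110001
byte 6: 01000010 XOR 01100010 = 00100000
byte 7: 01110000 XOR 00000100 = 01110100
byte 8: 11001011 XOR 10100011 = 01101000
byte 9: 01011101 XOR 00111000 = 01100101

48 54 54 50 2f 31 20 74 68 65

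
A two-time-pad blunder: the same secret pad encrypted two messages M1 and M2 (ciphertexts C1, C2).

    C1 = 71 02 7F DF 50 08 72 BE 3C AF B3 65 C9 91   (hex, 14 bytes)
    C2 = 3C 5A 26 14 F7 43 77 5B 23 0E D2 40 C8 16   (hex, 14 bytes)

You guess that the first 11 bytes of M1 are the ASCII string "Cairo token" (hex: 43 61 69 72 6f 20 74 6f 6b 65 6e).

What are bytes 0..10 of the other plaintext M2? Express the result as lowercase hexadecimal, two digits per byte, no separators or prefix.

First, C1 ⊕ C2 = (M1 ⊕ K) ⊕ (M2 ⊕ K) = M1 ⊕ M2, so the key drops out. Then M2 = (M1 ⊕ M2) ⊕ M1 over the first 11 bytes.
byte 0: (71 XOR 3c) XOR 43 = 4d XOR 43 = 0e
byte 1: (02 XOR 5a) XOR 61 = 58 XOR 61 = 39
byte 2: (7f XOR 26) XOR 69 = 59 XOR 69 = 30
byte 3: (df XOR 14) XOR 72 = cb XOR 72 = b9
byte 4: (50 XOR f7) XOR 6f = a7 XOR 6f = c8
byte 5: (08 XOR 43) XOR 20 = 4b XOR 20 = 6b
byte 6: (72 XOR 77) XOR 74 = 05 XOR 74 = 71
byte 7: (be XOR 5b) XOR 6f = e5 XOR 6f = 8a
byte 8: (3c XOR 23) XOR 6b = 1f XOR 6b = 74
byte 9: (af XOR 0e) XOR 65 = a1 XOR 65 = c4
byte 10: (b3 XOR d2) XOR 6e = 61 XOR 6e = 0f

0e3930b9c86b718a74c40f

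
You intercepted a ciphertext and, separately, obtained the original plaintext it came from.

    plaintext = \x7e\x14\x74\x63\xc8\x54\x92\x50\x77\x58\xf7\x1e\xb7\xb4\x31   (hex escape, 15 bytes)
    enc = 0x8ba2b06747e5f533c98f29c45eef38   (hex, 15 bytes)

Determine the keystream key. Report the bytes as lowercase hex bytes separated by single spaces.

f5 b6 c4 04 8f b1 67 63 be d7 de da e9 5b 09

Since enc = plaintext ⊕ key, XORing both sides with plaintext gives key = plaintext ⊕ enc.
7e ^ 8b = f5
14 ^ a2 = b6
74 ^ b0 = c4
63 ^ 67 = 04
c8 ^ 47 = 8f
54 ^ e5 = b1
92 ^ f5 = 67
50 ^ 33 = 63
77 ^ c9 = be
58 ^ 8f = d7
f7 ^ 29 = de
1e ^ c4 = da
b7 ^ 5e = e9
b4 ^ ef = 5b
31 ^ 38 = 09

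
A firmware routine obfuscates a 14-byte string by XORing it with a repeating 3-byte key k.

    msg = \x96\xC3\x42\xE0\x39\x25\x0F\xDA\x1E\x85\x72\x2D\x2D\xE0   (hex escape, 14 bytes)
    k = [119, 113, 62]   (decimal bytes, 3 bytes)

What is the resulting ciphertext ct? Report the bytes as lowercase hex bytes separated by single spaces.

e1 b2 7c 97 48 1b 78 ab 20 f2 03 13 5a 91

The 3-byte key repeats, so the effective keystream is 77 71 3e 77 71 3e 77 71 3e 77 71 3e 77 71.
byte 0: 96 XOR 77 = e1
byte 1: c3 XOR 71 = b2
byte 2: 42 XOR 3e = 7c
byte 3: e0 XOR 77 = 97
byte 4: 39 XOR 71 = 48
byte 5: 25 XOR 3e = 1b
byte 6: 0f XOR 77 = 78
byte 7: da XOR 71 = ab
byte 8: 1e XOR 3e = 20
byte 9: 85 XOR 77 = f2
byte 10: 72 XOR 71 = 03
byte 11: 2d XOR 3e = 13
byte 12: 2d XOR 77 = 5a
byte 13: e0 XOR 71 = 91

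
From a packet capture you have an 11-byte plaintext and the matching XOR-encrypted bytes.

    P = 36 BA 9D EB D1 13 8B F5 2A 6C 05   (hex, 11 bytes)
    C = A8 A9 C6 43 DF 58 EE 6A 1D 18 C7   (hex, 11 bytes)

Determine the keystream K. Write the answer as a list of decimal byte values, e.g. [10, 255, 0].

[158, 19, 91, 168, 14, 75, 101, 159, 55, 116, 194]

Since C = P ⊕ K, XORing both sides with P gives K = P ⊕ C.
36 ^ a8 = 9e
ba ^ a9 = 13
9d ^ c6 = 5b
eb ^ 43 = a8
d1 ^ df = 0e
13 ^ 58 = 4b
8b ^ ee = 65
f5 ^ 6a = 9f
2a ^ 1d = 37
6c ^ 18 = 74
05 ^ c7 = c2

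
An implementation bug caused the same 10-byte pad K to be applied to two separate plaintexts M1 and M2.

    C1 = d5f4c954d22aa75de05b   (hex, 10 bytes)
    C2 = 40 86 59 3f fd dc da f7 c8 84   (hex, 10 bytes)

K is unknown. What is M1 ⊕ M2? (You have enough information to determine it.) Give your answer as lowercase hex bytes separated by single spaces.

C1 ⊕ C2 = (M1 ⊕ K) ⊕ (M2 ⊕ K) = M1 ⊕ M2 — the shared key cancels under XOR.
d5 xor 40 = 95
f4 xor 86 = 72
c9 xor 59 = 90
54 xor 3f = 6b
d2 xor fd = 2f
2a xor dc = f6
a7 xor da = 7d
5d xor f7 = aa
e0 xor c8 = 28
5b xor 84 = df

95 72 90 6b 2f f6 7d aa 28 df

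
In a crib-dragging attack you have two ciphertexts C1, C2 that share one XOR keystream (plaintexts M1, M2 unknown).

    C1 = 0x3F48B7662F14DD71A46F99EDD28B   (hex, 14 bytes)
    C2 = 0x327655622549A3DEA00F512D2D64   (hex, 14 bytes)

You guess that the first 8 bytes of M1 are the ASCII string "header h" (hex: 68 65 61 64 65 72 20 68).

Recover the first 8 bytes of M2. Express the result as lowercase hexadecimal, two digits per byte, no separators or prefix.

First, C1 ⊕ C2 = (M1 ⊕ K) ⊕ (M2 ⊕ K) = M1 ⊕ M2, so the key drops out. Then M2 = (M1 ⊕ M2) ⊕ M1 over the first 8 bytes.
byte 0: (3f xor 32) xor 68 = 0d xor 68 = 65
byte 1: (48 xor 76) xor 65 = 3e xor 65 = 5b
byte 2: (b7 xor 55) xor 61 = e2 xor 61 = 83
byte 3: (66 xor 62) xor 64 = 04 xor 64 = 60
byte 4: (2f xor 25) xor 65 = 0a xor 65 = 6f
byte 5: (14 xor 49) xor 72 = 5d xor 72 = 2f
byte 6: (dd xor a3) xor 20 = 7e xor 20 = 5e
byte 7: (71 xor de) xor 68 = af xor 68 = c7

655b83606f2f5ec7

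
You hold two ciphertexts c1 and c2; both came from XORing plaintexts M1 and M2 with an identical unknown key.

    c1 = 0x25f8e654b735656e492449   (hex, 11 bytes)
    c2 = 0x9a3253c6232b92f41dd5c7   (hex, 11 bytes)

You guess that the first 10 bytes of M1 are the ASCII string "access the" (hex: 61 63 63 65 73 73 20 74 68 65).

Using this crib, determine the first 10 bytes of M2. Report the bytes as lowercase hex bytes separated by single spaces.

de a9 d6 f7 e7 6d d7 ee 3c 94

First, c1 ⊕ c2 = (M1 ⊕ K) ⊕ (M2 ⊕ K) = M1 ⊕ M2, so the key drops out. Then M2 = (M1 ⊕ M2) ⊕ M1 over the first 10 bytes.
byte 0: (25 xor 9a) xor 61 = bf xor 61 = de
byte 1: (f8 xor 32) xor 63 = ca xor 63 = a9
byte 2: (e6 xor 53) xor 63 = b5 xor 63 = d6
byte 3: (54 xor c6) xor 65 = 92 xor 65 = f7
byte 4: (b7 xor 23) xor 73 = 94 xor 73 = e7
byte 5: (35 xor 2b) xor 73 = 1e xor 73 = 6d
byte 6: (65 xor 92) xor 20 = f7 xor 20 = d7
byte 7: (6e xor f4) xor 74 = 9a xor 74 = ee
byte 8: (49 xor 1d) xor 68 = 54 xor 68 = 3c
byte 9: (24 xor d5) xor 65 = f1 xor 65 = 94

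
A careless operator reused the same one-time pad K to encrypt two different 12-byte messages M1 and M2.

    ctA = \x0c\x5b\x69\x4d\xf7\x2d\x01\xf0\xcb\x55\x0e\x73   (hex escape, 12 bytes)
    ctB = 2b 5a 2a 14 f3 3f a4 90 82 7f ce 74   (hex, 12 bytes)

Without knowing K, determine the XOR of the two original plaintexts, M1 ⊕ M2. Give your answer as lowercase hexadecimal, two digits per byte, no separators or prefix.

270143590412a560492ac007

ctA ⊕ ctB = (M1 ⊕ K) ⊕ (M2 ⊕ K) = M1 ⊕ M2 — the shared key cancels under XOR.
0c XOR 2b = 27
5b XOR 5a = 01
69 XOR 2a = 43
4d XOR 14 = 59
f7 XOR f3 = 04
2d XOR 3f = 12
01 XOR a4 = a5
f0 XOR 90 = 60
cb XOR 82 = 49
55 XOR 7f = 2a
0e XOR ce = c0
73 XOR 74 = 07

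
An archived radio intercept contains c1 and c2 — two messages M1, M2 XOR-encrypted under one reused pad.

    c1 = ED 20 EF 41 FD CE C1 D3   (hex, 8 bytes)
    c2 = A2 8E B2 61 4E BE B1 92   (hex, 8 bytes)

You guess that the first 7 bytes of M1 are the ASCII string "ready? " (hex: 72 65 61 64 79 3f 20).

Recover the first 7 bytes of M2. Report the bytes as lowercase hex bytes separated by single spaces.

First, c1 ⊕ c2 = (M1 ⊕ K) ⊕ (M2 ⊕ K) = M1 ⊕ M2, so the key drops out. Then M2 = (M1 ⊕ M2) ⊕ M1 over the first 7 bytes.
byte 0: (ed xor a2) xor 72 = 4f xor 72 = 3d
byte 1: (20 xor 8e) xor 65 = ae xor 65 = cb
byte 2: (ef xor b2) xor 61 = 5d xor 61 = 3c
byte 3: (41 xor 61) xor 64 = 20 xor 64 = 44
byte 4: (fd xor 4e) xor 79 = b3 xor 79 = ca
byte 5: (ce xor be) xor 3f = 70 xor 3f = 4f
byte 6: (c1 xor b1) xor 20 = 70 xor 20 = 50

3d cb 3c 44 ca 4f 50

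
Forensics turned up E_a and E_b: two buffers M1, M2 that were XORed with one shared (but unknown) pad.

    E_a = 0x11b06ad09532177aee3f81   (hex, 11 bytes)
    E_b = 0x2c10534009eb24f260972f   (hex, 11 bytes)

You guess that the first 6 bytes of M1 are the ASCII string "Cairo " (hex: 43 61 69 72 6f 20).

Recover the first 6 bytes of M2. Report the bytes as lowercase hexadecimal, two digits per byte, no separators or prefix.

First, E_a ⊕ E_b = (M1 ⊕ K) ⊕ (M2 ⊕ K) = M1 ⊕ M2, so the key drops out. Then M2 = (M1 ⊕ M2) ⊕ M1 over the first 6 bytes.
byte 0: (11 xor 2c) xor 43 = 3d xor 43 = 7e
byte 1: (b0 xor 10) xor 61 = a0 xor 61 = c1
byte 2: (6a xor 53) xor 69 = 39 xor 69 = 50
byte 3: (d0 xor 40) xor 72 = 90 xor 72 = e2
byte 4: (95 xor 09) xor 6f = 9c xor 6f = f3
byte 5: (32 xor eb) xor 20 = d9 xor 20 = f9

7ec150e2f3f9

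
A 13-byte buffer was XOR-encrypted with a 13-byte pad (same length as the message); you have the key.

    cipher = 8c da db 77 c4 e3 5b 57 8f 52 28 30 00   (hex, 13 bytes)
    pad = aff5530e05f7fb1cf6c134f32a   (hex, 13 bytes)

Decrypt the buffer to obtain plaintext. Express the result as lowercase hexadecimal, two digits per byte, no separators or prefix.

byte 0: 8c xor af = 23
byte 1: da xor f5 = 2f
byte 2: db xor 53 = 88
byte 3: 77 xor 0e = 79
byte 4: c4 xor 05 = c1
byte 5: e3 xor f7 = 14
byte 6: 5b xor fb = a0
byte 7: 57 xor 1c = 4b
byte 8: 8f xor f6 = 79
byte 9: 52 xor c1 = 93
byte 10: 28 xor 34 = 1c
byte 11: 30 xor f3 = c3
byte 12: 00 xor 2a = 2a

232f8879c114a04b79931cc32a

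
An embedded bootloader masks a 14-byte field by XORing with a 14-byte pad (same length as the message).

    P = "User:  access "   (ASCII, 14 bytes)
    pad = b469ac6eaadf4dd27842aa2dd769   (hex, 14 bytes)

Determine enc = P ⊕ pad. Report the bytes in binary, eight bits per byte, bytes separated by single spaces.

11100001 00011010 11001001 00011100 10010000 11111111 01101101 10110011 00011011 00100001 11001111 01011110 10100100 01001001

XOR is its own inverse, so applying the key byte-wise gives the result directly.
55 ^ b4 = e1
73 ^ 69 = 1a
65 ^ ac = c9
72 ^ 6e = 1c
3a ^ aa = 90
20 ^ df = ff
20 ^ 4d = 6d
61 ^ d2 = b3
63 ^ 78 = 1b
63 ^ 42 = 21
65 ^ aa = cf
73 ^ 2d = 5e
73 ^ d7 = a4
20 ^ 69 = 49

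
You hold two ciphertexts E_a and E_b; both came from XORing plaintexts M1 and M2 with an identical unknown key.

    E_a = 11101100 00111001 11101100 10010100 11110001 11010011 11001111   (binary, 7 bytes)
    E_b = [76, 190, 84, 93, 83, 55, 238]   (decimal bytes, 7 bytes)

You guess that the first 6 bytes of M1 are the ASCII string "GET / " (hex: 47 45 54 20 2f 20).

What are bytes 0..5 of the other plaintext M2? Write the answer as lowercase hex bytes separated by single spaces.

e7 c2 ec e9 8d c4

First, E_a ⊕ E_b = (M1 ⊕ K) ⊕ (M2 ⊕ K) = M1 ⊕ M2, so the key drops out. Then M2 = (M1 ⊕ M2) ⊕ M1 over the first 6 bytes.
byte 0: (ec XOR 4c) XOR 47 = a0 XOR 47 = e7
byte 1: (39 XOR be) XOR 45 = 87 XOR 45 = c2
byte 2: (ec XOR 54) XOR 54 = b8 XOR 54 = ec
byte 3: (94 XOR 5d) XOR 20 = c9 XOR 20 = e9
byte 4: (f1 XOR 53) XOR 2f = a2 XOR 2f = 8d
byte 5: (d3 XOR 37) XOR 20 = e4 XOR 20 = c4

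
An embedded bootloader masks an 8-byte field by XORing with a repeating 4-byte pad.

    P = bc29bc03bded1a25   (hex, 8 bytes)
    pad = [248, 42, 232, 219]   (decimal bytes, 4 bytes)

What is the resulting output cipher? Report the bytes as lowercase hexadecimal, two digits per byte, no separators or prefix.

The 4-byte key repeats, so the effective keystream is f8 2a e8 db f8 2a e8 db.
byte 0: bc ⊕ f8 = 44
byte 1: 29 ⊕ 2a = 03
byte 2: bc ⊕ e8 = 54
byte 3: 03 ⊕ db = d8
byte 4: bd ⊕ f8 = 45
byte 5: ed ⊕ 2a = c7
byte 6: 1a ⊕ e8 = f2
byte 7: 25 ⊕ db = fe

440354d845c7f2fe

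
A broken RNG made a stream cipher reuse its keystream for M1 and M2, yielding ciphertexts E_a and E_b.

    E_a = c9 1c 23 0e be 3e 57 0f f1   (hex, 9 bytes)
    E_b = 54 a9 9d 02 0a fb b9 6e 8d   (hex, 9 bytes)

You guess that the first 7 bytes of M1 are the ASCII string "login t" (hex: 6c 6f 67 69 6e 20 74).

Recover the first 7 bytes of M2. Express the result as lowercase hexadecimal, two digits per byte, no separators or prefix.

First, E_a ⊕ E_b = (M1 ⊕ K) ⊕ (M2 ⊕ K) = M1 ⊕ M2, so the key drops out. Then M2 = (M1 ⊕ M2) ⊕ M1 over the first 7 bytes.
byte 0: (c9 ⊕ 54) ⊕ 6c = 9d ⊕ 6c = f1
byte 1: (1c ⊕ a9) ⊕ 6f = b5 ⊕ 6f = da
byte 2: (23 ⊕ 9d) ⊕ 67 = be ⊕ 67 = d9
byte 3: (0e ⊕ 02) ⊕ 69 = 0c ⊕ 69 = 65
byte 4: (be ⊕ 0a) ⊕ 6e = b4 ⊕ 6e = da
byte 5: (3e ⊕ fb) ⊕ 20 = c5 ⊕ 20 = e5
byte 6: (57 ⊕ b9) ⊕ 74 = ee ⊕ 74 = 9a

f1dad965dae59a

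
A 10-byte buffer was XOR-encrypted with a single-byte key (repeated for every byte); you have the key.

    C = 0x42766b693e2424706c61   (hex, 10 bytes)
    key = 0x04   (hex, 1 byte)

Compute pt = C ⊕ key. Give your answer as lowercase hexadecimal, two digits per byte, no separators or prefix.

46726f6d3a2020746865

The 1-byte key repeats, so the effective keystream is 04 04 04 04 04 04 04 04 04 04.
byte 0: 42 ⊕ 04 = 46
byte 1: 76 ⊕ 04 = 72
byte 2: 6b ⊕ 04 = 6f
byte 3: 69 ⊕ 04 = 6d
byte 4: 3e ⊕ 04 = 3a
byte 5: 24 ⊕ 04 = 20
byte 6: 24 ⊕ 04 = 20
byte 7: 70 ⊕ 04 = 74
byte 8: 6c ⊕ 04 = 68
byte 9: 61 ⊕ 04 = 65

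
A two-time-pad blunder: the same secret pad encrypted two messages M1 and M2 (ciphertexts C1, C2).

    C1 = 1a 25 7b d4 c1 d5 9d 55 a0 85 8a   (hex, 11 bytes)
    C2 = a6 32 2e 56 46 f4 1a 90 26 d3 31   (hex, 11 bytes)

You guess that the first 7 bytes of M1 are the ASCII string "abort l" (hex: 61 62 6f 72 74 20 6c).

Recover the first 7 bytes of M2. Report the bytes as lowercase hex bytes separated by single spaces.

dd 75 3a f0 f3 01 eb

First, C1 ⊕ C2 = (M1 ⊕ K) ⊕ (M2 ⊕ K) = M1 ⊕ M2, so the key drops out. Then M2 = (M1 ⊕ M2) ⊕ M1 over the first 7 bytes.
byte 0: (1a xor a6) xor 61 = bc xor 61 = dd
byte 1: (25 xor 32) xor 62 = 17 xor 62 = 75
byte 2: (7b xor 2e) xor 6f = 55 xor 6f = 3a
byte 3: (d4 xor 56) xor 72 = 82 xor 72 = f0
byte 4: (c1 xor 46) xor 74 = 87 xor 74 = f3
byte 5: (d5 xor f4) xor 20 = 21 xor 20 = 01
byte 6: (9d xor 1a) xor 6c = 87 xor 6c = eb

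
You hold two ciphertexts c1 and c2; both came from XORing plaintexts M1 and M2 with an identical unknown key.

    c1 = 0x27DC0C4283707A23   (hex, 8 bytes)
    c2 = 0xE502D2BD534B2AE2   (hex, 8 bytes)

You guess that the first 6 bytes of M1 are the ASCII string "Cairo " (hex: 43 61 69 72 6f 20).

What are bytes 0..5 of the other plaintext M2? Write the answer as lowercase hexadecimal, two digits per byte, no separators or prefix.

81bfb78dbf1b

First, c1 ⊕ c2 = (M1 ⊕ K) ⊕ (M2 ⊕ K) = M1 ⊕ M2, so the key drops out. Then M2 = (M1 ⊕ M2) ⊕ M1 over the first 6 bytes.
byte 0: (27 xor e5) xor 43 = c2 xor 43 = 81
byte 1: (dc xor 02) xor 61 = de xor 61 = bf
byte 2: (0c xor d2) xor 69 = de xor 69 = b7
byte 3: (42 xor bd) xor 72 = ff xor 72 = 8d
byte 4: (83 xor 53) xor 6f = d0 xor 6f = bf
byte 5: (70 xor 4b) xor 20 = 3b xor 20 = 1b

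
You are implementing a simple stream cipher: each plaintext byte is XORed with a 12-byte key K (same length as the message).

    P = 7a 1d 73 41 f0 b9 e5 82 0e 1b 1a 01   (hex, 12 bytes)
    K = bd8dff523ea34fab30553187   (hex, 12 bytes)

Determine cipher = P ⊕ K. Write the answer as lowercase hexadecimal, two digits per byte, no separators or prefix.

01111010 XOR 10111101 = 11000111
00011101 XOR 10001101 = 10010000
01110011 XOR 11111111 = 10001100
01000001 XOR 01010010 = 00010011
11110000 XOR 00111110 = 11001110
10111001 XOR 10100011 = 00011010
11100101 XOR 01001111 = 10101010
10000010 XOR 10101011 = 00101001
00001110 XOR 00110000 = 00111110
00011011 XOR 01010101 = 01001110
00011010 XOR 00110001 = 00101011
00000001 XOR 10000111 = 10000110

c7908c13ce1aaa293e4e2b86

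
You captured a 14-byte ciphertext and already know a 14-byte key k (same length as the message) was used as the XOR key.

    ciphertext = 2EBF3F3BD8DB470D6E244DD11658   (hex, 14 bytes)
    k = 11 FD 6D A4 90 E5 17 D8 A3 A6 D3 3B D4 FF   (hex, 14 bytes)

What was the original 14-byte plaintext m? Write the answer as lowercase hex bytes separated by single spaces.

XOR is its own inverse, so applying the key byte-wise gives the result directly.
byte 0: 2e XOR 11 = 3f
byte 1: bf XOR fd = 42
byte 2: 3f XOR 6d = 52
byte 3: 3b XOR a4 = 9f
byte 4: d8 XOR 90 = 48
byte 5: db XOR e5 = 3e
byte 6: 47 XOR 17 = 50
byte 7: 0d XOR d8 = d5
byte 8: 6e XOR a3 = cd
byte 9: 24 XOR a6 = 82
byte 10: 4d XOR d3 = 9e
byte 11: d1 XOR 3b = ea
byte 12: 16 XOR d4 = c2
byte 13: 58 XOR ff = a7

3f 42 52 9f 48 3e 50 d5 cd 82 9e ea c2 a7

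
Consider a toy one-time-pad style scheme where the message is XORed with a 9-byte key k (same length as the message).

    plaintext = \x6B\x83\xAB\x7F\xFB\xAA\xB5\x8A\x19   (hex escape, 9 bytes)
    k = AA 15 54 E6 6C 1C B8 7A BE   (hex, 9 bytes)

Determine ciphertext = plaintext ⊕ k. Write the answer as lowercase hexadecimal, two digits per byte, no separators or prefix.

c196ff9997b60df0a7

107 xor 170 = 193
131 xor  21 = 150
171 xor  84 = 255
127 xor 230 = 153
251 xor 108 = 151
170 xor  28 = 182
181 xor 184 =  13
138 xor 122 = 240
 25 xor 190 = 167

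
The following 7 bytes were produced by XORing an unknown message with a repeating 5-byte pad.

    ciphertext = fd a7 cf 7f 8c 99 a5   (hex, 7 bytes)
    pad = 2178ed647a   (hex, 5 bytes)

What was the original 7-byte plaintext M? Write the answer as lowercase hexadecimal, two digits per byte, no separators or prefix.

The 5-byte key repeats, so the effective keystream is 21 78 ed 64 7a 21 78.
byte 0: 11111101 xor 00100001 = 11011100
byte 1: 10100111 xor 01111000 = 11011111
byte 2: 11001111 xor 11101101 = 00100010
byte 3: 01111111 xor 01100100 = 00011011
byte 4: 10001100 xor 01111010 = 11110110
byte 5: 10011001 xor 00100001 = 10111000
byte 6: 10100101 xor 01111000 = 11011101

dcdf221bf6b8dd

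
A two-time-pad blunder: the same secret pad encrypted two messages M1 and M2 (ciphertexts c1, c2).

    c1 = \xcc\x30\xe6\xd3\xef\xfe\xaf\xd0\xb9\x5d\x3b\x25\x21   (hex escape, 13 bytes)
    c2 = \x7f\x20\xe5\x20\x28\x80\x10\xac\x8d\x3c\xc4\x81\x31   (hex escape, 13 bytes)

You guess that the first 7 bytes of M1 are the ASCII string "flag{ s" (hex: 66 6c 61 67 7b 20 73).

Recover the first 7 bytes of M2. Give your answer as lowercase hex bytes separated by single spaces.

First, c1 ⊕ c2 = (M1 ⊕ K) ⊕ (M2 ⊕ K) = M1 ⊕ M2, so the key drops out. Then M2 = (M1 ⊕ M2) ⊕ M1 over the first 7 bytes.
byte 0: (cc XOR 7f) XOR 66 = b3 XOR 66 = d5
byte 1: (30 XOR 20) XOR 6c = 10 XOR 6c = 7c
byte 2: (e6 XOR e5) XOR 61 = 03 XOR 61 = 62
byte 3: (d3 XOR 20) XOR 67 = f3 XOR 67 = 94
byte 4: (ef XOR 28) XOR 7b = c7 XOR 7b = bc
byte 5: (fe XOR 80) XOR 20 = 7e XOR 20 = 5e
byte 6: (af XOR 10) XOR 73 = bf XOR 73 = cc

d5 7c 62 94 bc 5e cc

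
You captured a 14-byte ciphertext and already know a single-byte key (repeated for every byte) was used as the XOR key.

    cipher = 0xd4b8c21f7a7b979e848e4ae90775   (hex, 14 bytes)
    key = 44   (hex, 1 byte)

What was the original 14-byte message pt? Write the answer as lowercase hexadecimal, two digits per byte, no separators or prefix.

90fc865b3e3fd3dac0ca0ead4331

The 1-byte key repeats, so the effective keystream is 44 44 44 44 44 44 44 44 44 44 44 44 44 44.
byte 0: d4 ⊕ 44 = 90
byte 1: b8 ⊕ 44 = fc
byte 2: c2 ⊕ 44 = 86
byte 3: 1f ⊕ 44 = 5b
byte 4: 7a ⊕ 44 = 3e
byte 5: 7b ⊕ 44 = 3f
byte 6: 97 ⊕ 44 = d3
byte 7: 9e ⊕ 44 = da
byte 8: 84 ⊕ 44 = c0
byte 9: 8e ⊕ 44 = ca
byte 10: 4a ⊕ 44 = 0e
byte 11: e9 ⊕ 44 = ad
byte 12: 07 ⊕ 44 = 43
byte 13: 75 ⊕ 44 = 31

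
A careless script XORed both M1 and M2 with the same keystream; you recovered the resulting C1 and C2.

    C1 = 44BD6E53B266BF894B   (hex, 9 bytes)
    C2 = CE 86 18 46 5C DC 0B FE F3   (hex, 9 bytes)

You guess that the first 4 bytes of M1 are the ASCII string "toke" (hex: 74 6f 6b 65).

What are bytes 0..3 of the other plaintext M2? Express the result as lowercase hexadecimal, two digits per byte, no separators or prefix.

First, C1 ⊕ C2 = (M1 ⊕ K) ⊕ (M2 ⊕ K) = M1 ⊕ M2, so the key drops out. Then M2 = (M1 ⊕ M2) ⊕ M1 over the first 4 bytes.
byte 0: (44 ^ ce) ^ 74 = 8a ^ 74 = fe
byte 1: (bd ^ 86) ^ 6f = 3b ^ 6f = 54
byte 2: (6e ^ 18) ^ 6b = 76 ^ 6b = 1d
byte 3: (53 ^ 46) ^ 65 = 15 ^ 65 = 70

fe541d70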